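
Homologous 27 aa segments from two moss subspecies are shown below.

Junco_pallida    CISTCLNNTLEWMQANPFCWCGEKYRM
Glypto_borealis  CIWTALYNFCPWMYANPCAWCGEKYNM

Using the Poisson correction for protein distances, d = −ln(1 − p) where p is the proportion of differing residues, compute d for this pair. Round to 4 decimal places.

Differing sites — 3:S/W; 5:C/A; 7:N/Y; 9:T/F; 10:L/C; 11:E/P; 14:Q/Y; 18:F/C; 19:C/A; 26:R/N.
p = 10/27 = 0.370370.
d = −ln(1 − 0.370370) = −ln(0.629630) = 0.4626.

0.4626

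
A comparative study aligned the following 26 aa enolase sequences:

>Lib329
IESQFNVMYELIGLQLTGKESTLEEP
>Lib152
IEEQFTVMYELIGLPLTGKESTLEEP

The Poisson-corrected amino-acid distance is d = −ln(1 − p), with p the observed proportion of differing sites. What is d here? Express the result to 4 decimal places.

0.1226

The sequences differ at positions 3 (S/E), 6 (N/T), 15 (Q/P).
p = 3/26 = 0.115385.
d = −ln(1 − 0.115385) = −ln(0.884615) = 0.1226.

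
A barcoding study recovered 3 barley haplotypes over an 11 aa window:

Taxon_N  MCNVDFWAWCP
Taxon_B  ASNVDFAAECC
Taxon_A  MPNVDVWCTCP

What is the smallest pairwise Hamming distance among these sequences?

4

Pairwise Hamming distances:
  Taxon_N vs Taxon_B: 5
  Taxon_N vs Taxon_A: 4
  Taxon_B vs Taxon_A: 7
The smallest is 4, between Taxon_N and Taxon_A.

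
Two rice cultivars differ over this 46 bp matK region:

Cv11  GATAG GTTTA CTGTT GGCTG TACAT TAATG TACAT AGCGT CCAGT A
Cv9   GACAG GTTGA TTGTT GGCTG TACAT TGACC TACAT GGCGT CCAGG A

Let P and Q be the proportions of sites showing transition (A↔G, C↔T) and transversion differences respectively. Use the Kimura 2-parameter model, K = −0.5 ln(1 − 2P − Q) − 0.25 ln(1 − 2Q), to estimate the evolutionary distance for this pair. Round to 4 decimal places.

Differing sites — 3:T/C (Ti); 9:T/G (Tv); 11:C/T (Ti); 27:A/G (Ti); 29:T/C (Ti); 30:G/C (Tv); 36:A/G (Ti); 45:T/G (Tv).
Of the 8 differences, 5 transitions and 3 transversions over 46 sites: P = 5/46 = 0.108696, Q = 3/46 = 0.065217.
d = −0.5·ln(0.717391) − 0.25·ln(0.869566) = −0.5·(-0.332134) − 0.25·(-0.139761) = 0.2010.

0.2010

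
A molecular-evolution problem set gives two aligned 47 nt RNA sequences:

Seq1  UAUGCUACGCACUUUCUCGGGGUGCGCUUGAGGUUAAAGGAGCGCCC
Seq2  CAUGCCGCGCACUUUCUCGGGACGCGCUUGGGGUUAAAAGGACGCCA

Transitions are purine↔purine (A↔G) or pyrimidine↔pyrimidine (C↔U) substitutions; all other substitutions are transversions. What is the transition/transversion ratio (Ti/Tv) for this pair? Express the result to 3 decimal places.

9.000

The sequences differ at positions 1 (U/C, transition), 6 (U/C, transition), 7 (A/G, transition), 22 (G/A, transition), 23 (U/C, transition), 31 (A/G, transition), 39 (G/A, transition), 41 (A/G, transition), 42 (G/A, transition), 47 (C/A, transversion).
Of the 10 differences, 9 transitions and 1 transversion, so Ti/Tv = 9/1 = 9.000.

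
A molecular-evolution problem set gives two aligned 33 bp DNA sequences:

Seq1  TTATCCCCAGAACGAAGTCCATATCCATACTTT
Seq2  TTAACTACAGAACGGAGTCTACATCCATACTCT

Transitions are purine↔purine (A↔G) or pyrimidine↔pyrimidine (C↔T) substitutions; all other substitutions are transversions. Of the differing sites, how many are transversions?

2

The sequences differ at positions 4 (T/A, transversion), 6 (C/T, transition), 7 (C/A, transversion), 15 (A/G, transition), 20 (C/T, transition), 22 (T/C, transition), 32 (T/C, transition).
Of the 7 differences, 5 transitions and 2 transversions, so the answer is 2.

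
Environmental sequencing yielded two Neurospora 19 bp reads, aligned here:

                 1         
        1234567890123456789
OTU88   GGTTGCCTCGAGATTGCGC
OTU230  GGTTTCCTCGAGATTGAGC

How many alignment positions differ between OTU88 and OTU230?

2

Differing sites — 5:G/T; 17:C/A.
That gives 2 mismatches out of 19 aligned sites, so the Hamming distance is 2.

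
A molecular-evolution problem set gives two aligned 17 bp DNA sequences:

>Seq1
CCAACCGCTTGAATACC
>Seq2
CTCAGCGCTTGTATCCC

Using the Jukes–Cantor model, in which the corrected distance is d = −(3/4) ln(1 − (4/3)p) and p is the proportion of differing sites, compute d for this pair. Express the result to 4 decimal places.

Differing sites — 2:C/T; 3:A/C; 5:C/G; 12:A/T; 15:A/C.
p = 5/17 = 0.294118.
d = −0.75 · ln(1 − (4/3)·0.294118) = −0.75 · ln(0.607843) = −0.75 · (-0.497839) = 0.3734.

0.3734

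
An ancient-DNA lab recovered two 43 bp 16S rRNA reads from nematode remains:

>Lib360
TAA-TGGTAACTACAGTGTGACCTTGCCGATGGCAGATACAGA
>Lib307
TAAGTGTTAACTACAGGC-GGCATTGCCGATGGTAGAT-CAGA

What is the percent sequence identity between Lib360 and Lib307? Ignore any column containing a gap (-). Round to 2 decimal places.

Excluding the 3 gap columns leaves 40 comparable sites.
The sequences differ at positions 7 (G/T), 17 (T/G), 18 (G/C), 21 (A/G), 23 (C/A), 34 (C/T).
34 of the 40 comparable sites match, so the percent identity is 34/40 × 100 = 85.00%.

85.00%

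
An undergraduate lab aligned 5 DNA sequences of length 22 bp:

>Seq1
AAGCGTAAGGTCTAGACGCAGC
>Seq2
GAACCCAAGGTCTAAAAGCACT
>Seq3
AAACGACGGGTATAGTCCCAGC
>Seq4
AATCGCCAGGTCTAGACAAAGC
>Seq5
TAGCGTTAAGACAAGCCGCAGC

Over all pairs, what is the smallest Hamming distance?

5

Pairwise Hamming distances:
  Seq1 vs Seq2: 8
  Seq1 vs Seq3: 7
  Seq1 vs Seq4: 5
  Seq1 vs Seq5: 6
  Seq2 vs Seq3: 12
  Seq2 vs Seq4: 10
  Seq2 vs Seq5: 13
  Seq3 vs Seq4: 7
  Seq3 vs Seq5: 11
  Seq4 vs Seq5: 10
The smallest is 5, between Seq1 and Seq4.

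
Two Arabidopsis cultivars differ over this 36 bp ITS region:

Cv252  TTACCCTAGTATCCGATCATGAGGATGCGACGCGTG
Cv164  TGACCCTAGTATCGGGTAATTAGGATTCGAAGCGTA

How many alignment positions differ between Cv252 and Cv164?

8

Differing sites — 2:T/G; 14:C/G; 16:A/G; 18:C/A; 21:G/T; 27:G/T; 31:C/A; 36:G/A.
That gives 8 mismatches out of 36 aligned sites, so the Hamming distance is 8.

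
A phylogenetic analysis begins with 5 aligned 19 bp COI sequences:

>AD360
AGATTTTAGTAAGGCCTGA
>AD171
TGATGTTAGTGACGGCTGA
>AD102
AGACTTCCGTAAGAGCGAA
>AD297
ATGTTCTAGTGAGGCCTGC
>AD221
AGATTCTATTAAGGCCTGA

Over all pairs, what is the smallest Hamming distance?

Pairwise Hamming distances:
  AD360 vs AD171: 5
  AD360 vs AD102: 7
  AD360 vs AD297: 5
  AD360 vs AD221: 2
  AD171 vs AD102: 10
  AD171 vs AD297: 8
  AD171 vs AD221: 7
  AD102 vs AD297: 12
  AD102 vs AD221: 9
  AD297 vs AD221: 5
The smallest is 2, between AD360 and AD221.

2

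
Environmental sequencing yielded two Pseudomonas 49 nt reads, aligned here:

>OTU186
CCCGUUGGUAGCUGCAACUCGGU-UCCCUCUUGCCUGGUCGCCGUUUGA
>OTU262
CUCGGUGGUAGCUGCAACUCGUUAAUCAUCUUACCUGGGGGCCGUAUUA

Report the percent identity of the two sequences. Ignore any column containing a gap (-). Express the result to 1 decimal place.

77.1%

Excluding the 1 gap column leaves 48 comparable sites.
Differing sites — 2:C/U; 5:U/G; 22:G/U; 25:U/A; 26:C/U; 28:C/A; 33:G/A; 39:U/G; 40:C/G; 46:U/A; 48:G/U.
37 of the 48 comparable sites match, so the percent identity is 37/48 × 100 = 77.1%.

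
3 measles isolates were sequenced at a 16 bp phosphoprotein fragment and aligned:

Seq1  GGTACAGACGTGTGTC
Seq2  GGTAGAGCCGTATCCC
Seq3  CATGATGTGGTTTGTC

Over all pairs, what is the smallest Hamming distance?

5

Pairwise Hamming distances:
  Seq1 vs Seq2: 5
  Seq1 vs Seq3: 8
  Seq2 vs Seq3: 10
The smallest is 5, between Seq1 and Seq2.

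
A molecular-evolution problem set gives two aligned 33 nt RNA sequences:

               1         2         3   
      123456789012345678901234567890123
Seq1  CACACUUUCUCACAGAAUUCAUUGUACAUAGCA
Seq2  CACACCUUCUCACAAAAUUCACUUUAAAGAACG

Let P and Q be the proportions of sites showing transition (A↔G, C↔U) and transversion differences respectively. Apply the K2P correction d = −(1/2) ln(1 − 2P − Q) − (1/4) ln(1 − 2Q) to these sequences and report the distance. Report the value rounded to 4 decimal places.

Mismatches occur at site 6 (U/C, transition), site 15 (G/A, transition), site 22 (U/C, transition), site 24 (G/U, transversion), site 27 (C/A, transversion), site 29 (U/G, transversion), site 31 (G/A, transition), site 33 (A/G, transition).
Of the 8 differences, 5 transitions and 3 transversions over 33 sites: P = 5/33 = 0.151515, Q = 3/33 = 0.090909.
d = −0.5·ln(0.606061) − 0.25·ln(0.818182) = −0.5·(-0.500775) − 0.25·(-0.200670) = 0.3006.

0.3006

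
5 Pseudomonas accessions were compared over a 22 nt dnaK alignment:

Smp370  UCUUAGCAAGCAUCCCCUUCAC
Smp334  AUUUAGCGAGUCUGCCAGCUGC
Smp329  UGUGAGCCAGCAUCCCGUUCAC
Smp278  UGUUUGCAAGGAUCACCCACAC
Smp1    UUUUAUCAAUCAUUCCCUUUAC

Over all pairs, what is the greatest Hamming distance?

Pairwise Hamming distances:
  Smp370 vs Smp334: 11
  Smp370 vs Smp329: 4
  Smp370 vs Smp278: 6
  Smp370 vs Smp1: 5
  Smp334 vs Smp329: 12
  Smp334 vs Smp278: 13
  Smp334 vs Smp1: 11
  Smp329 vs Smp278: 8
  Smp329 vs Smp1: 8
  Smp278 vs Smp1: 10
The largest is 13, between Smp334 and Smp278.

13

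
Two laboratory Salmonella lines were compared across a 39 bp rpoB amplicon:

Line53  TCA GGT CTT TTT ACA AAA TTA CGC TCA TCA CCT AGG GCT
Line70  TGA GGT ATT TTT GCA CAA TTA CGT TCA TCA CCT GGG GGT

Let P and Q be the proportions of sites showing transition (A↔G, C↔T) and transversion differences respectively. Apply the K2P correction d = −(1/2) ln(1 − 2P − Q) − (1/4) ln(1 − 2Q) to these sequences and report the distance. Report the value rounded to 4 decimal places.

0.2055

Mismatches occur at site 2 (C→G, transversion), site 7 (C→A, transversion), site 13 (A→G, transition), site 16 (A→C, transversion), site 24 (C→T, transition), site 34 (A→G, transition), site 38 (C→G, transversion).
Of the 7 differences, 3 transitions and 4 transversions over 39 sites: P = 3/39 = 0.076923, Q = 4/39 = 0.102564.
d = −0.5·ln(0.743590) − 0.25·ln(0.794872) = −0.5·(-0.296265) − 0.25·(-0.229574) = 0.2055.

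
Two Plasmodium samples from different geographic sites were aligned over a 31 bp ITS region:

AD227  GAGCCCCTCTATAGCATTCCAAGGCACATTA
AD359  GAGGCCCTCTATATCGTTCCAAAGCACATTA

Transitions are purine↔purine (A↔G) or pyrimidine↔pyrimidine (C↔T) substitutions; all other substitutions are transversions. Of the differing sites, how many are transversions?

2

The sequences differ at positions 4 (C/G, transversion), 14 (G/T, transversion), 16 (A/G, transition), 23 (G/A, transition).
Of the 4 differences, 2 transitions and 2 transversions, so the answer is 2.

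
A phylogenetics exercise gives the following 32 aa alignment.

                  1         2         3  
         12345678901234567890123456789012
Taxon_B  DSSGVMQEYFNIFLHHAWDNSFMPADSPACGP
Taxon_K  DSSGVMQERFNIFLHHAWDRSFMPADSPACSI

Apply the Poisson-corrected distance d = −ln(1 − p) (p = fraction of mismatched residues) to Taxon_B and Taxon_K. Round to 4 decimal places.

Differing sites — 9:Y/R; 20:N/R; 31:G/S; 32:P/I.
p = 4/32 = 0.125000.
d = −ln(1 − 0.125000) = −ln(0.875000) = 0.1335.

0.1335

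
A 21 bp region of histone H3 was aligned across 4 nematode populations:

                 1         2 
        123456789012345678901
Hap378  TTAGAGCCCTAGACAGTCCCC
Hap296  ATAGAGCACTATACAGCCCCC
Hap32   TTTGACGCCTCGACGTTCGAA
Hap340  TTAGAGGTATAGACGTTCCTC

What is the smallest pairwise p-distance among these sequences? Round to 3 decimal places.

Pairwise Hamming distances:
  Hap378 vs Hap296: 4
  Hap378 vs Hap32: 9
  Hap378 vs Hap340: 6
  Hap296 vs Hap32: 13
  Hap296 vs Hap340: 9
  Hap32 vs Hap340: 8
The smallest is 4 mismatches, between Hap378 and Hap296; p = 4/21 = 0.190.

0.190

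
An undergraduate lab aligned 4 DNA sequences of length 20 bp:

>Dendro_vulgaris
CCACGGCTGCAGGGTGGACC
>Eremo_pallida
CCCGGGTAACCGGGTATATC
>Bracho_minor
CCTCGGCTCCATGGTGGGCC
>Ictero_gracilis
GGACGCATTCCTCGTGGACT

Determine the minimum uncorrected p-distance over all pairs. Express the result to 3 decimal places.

0.200

Pairwise Hamming distances:
  Dendro_vulgaris vs Eremo_pallida: 9
  Dendro_vulgaris vs Bracho_minor: 4
  Dendro_vulgaris vs Ictero_gracilis: 9
  Eremo_pallida vs Bracho_minor: 11
  Eremo_pallida vs Ictero_gracilis: 14
  Bracho_minor vs Ictero_gracilis: 10
The smallest is 4 mismatches, between Dendro_vulgaris and Bracho_minor; p = 4/20 = 0.200.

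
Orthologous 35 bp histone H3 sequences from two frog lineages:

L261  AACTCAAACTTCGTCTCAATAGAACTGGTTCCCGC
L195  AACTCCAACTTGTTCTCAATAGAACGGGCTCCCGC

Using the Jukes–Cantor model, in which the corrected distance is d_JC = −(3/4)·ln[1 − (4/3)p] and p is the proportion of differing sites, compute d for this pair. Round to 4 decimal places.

0.1585

Differing sites — 6:A/C; 12:C/G; 13:G/T; 26:T/G; 29:T/C.
p = 5/35 = 0.142857.
d = −0.75 · ln(1 − (4/3)·0.142857) = −0.75 · ln(0.809524) = −0.75 · (-0.211309) = 0.1585.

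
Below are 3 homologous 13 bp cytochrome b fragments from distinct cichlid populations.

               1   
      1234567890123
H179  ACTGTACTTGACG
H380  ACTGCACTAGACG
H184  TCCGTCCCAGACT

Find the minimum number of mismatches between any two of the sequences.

2

Pairwise Hamming distances:
  H179 vs H380: 2
  H179 vs H184: 6
  H380 vs H184: 6
The smallest is 2, between H179 and H380.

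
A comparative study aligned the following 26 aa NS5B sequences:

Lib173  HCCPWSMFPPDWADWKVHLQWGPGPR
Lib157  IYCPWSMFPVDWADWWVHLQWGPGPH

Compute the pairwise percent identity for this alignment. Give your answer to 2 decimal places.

Differing sites — 1:H/I; 2:C/Y; 10:P/V; 16:K/W; 26:R/H.
21 of the 26 sites match, so the percent identity is 21/26 × 100 = 80.77%.

80.77%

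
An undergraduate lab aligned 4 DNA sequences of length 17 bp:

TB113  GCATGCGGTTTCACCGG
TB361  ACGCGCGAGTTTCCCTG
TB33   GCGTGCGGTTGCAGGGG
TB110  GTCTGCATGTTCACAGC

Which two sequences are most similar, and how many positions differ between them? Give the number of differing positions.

Pairwise Hamming distances:
  TB113 vs TB361: 8
  TB113 vs TB33: 4
  TB113 vs TB110: 7
  TB361 vs TB33: 10
  TB361 vs TB110: 11
  TB33 vs TB110: 9
The smallest is 4, between TB113 and TB33.

4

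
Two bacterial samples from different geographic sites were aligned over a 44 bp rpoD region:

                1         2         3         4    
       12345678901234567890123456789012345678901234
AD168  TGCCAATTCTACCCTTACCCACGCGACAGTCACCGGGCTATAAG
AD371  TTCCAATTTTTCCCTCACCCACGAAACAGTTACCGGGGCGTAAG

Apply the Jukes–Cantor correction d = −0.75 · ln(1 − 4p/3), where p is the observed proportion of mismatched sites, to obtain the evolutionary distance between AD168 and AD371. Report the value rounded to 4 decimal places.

The sequences differ at positions 2 (G/T), 9 (C/T), 11 (A/T), 16 (T/C), 24 (C/A), 25 (G/A), 31 (C/T), 38 (C/G), 39 (T/C), 40 (A/G).
p = 10/44 = 0.227273.
d = −0.75 · ln(1 − (4/3)·0.227273) = −0.75 · ln(0.696969) = −0.75 · (-0.361014) = 0.2708.

0.2708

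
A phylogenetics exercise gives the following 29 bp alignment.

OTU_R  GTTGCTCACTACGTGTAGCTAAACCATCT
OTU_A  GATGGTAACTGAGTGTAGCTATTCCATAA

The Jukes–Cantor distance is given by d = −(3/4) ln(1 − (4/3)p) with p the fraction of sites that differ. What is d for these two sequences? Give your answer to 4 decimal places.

Differing sites — 2:T/A; 5:C/G; 7:C/A; 11:A/G; 12:C/A; 22:A/T; 23:A/T; 28:C/A; 29:T/A.
p = 9/29 = 0.310345.
d = −0.75 · ln(1 − (4/3)·0.310345) = −0.75 · ln(0.586207) = −0.75 · (-0.534082) = 0.4006.

0.4006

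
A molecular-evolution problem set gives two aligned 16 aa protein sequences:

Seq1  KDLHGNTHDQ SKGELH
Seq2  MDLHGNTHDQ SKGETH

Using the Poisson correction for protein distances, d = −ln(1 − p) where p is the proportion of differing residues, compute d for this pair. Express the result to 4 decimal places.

0.1335

Differing sites — 1:K/M; 15:L/T.
p = 2/16 = 0.125000.
d = −ln(1 − 0.125000) = −ln(0.875000) = 0.1335.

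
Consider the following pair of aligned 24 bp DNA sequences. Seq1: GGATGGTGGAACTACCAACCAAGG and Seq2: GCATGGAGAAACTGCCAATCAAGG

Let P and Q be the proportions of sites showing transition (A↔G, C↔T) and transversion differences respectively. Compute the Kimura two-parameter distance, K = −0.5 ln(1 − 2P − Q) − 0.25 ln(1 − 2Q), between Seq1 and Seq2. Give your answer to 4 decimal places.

Differing sites — 2:G/C (Tv); 7:T/A (Tv); 9:G/A (Ti); 14:A/G (Ti); 19:C/T (Ti).
Of the 5 differences, 3 transitions and 2 transversions over 24 sites: P = 3/24 = 0.125000, Q = 2/24 = 0.083333.
d = −0.5·ln(0.666667) − 0.25·ln(0.833334) = −0.5·(-0.405465) − 0.25·(-0.182321) = 0.2483.

0.2483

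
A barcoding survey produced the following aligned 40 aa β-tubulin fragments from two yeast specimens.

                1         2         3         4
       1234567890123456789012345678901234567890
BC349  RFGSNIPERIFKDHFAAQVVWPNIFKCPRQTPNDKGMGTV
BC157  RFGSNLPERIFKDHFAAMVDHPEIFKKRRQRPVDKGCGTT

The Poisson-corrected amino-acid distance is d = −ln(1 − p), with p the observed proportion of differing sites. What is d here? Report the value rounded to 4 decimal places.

0.3216

Differing sites — 6:I/L; 18:Q/M; 20:V/D; 21:W/H; 23:N/E; 27:C/K; 28:P/R; 31:T/R; 33:N/V; 37:M/C; 40:V/T.
p = 11/40 = 0.275000.
d = −ln(1 − 0.275000) = −ln(0.725000) = 0.3216.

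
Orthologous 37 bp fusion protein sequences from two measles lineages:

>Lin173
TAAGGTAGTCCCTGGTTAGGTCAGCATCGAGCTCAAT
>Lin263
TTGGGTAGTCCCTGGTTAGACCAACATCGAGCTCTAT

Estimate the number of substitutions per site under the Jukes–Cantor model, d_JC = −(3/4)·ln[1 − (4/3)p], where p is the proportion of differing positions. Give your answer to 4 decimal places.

0.1827

The sequences differ at positions 2 (A/T), 3 (A/G), 20 (G/A), 21 (T/C), 24 (G/A), 35 (A/T).
p = 6/37 = 0.162162.
d = −0.75 · ln(1 − (4/3)·0.162162) = −0.75 · ln(0.783784) = −0.75 · (-0.243622) = 0.1827.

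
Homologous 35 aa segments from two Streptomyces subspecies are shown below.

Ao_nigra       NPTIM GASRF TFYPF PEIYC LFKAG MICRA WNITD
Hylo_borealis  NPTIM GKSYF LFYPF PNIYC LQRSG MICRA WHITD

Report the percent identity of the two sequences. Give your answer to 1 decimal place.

77.1%

The sequences differ at positions 7 (A/K), 9 (R/Y), 11 (T/L), 17 (E/N), 22 (F/Q), 23 (K/R), 24 (A/S), 32 (N/H).
27 of the 35 sites match, so the percent identity is 27/35 × 100 = 77.1%.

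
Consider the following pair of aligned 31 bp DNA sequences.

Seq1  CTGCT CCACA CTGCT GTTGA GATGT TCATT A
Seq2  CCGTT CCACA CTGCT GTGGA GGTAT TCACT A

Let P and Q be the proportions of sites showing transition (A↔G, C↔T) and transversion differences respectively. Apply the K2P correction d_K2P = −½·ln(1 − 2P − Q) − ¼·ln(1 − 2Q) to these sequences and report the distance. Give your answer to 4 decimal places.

Mismatches occur at site 2 (T↔C, transition), site 4 (C↔T, transition), site 18 (T↔G, transversion), site 22 (A↔G, transition), site 24 (G↔A, transition), site 29 (T↔C, transition).
Of the 6 differences, 5 transitions and 1 transversion over 31 sites: P = 5/31 = 0.161290, Q = 1/31 = 0.032258.
d = −0.5·ln(0.645162) − 0.25·ln(0.935484) = −0.5·(-0.438254) − 0.25·(-0.066691) = 0.2358.

0.2358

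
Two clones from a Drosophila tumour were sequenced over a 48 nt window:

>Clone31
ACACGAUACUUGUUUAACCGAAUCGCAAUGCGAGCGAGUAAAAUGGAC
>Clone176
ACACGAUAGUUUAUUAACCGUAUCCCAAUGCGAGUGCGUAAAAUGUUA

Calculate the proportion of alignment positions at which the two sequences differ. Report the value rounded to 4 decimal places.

Mismatches occur at site 9 (C↔G), site 12 (G↔U), site 13 (U↔A), site 21 (A↔U), site 25 (G↔C), site 35 (C↔U), site 37 (A↔C), site 46 (G↔U), site 47 (A↔U), site 48 (C↔A).
There are 10 differences over 48 sites, so p = 10/48 = 0.2083.

0.2083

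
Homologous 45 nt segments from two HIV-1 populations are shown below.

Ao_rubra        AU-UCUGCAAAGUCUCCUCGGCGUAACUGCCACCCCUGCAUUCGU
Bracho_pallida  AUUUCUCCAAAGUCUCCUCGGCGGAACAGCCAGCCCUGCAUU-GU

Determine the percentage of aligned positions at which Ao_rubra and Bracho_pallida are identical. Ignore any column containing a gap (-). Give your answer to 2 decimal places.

Excluding the 2 gap columns leaves 43 comparable sites.
Differing sites — 7:G/C; 24:U/G; 28:U/A; 33:C/G.
39 of the 43 comparable sites match, so the percent identity is 39/43 × 100 = 90.70%.

90.70%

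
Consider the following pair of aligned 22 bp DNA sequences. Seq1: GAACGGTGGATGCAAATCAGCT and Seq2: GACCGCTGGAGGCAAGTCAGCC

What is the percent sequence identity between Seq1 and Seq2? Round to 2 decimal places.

The sequences differ at positions 3 (A/C), 6 (G/C), 11 (T/G), 16 (A/G), 22 (T/C).
17 of the 22 sites match, so the percent identity is 17/22 × 100 = 77.27%.

77.27%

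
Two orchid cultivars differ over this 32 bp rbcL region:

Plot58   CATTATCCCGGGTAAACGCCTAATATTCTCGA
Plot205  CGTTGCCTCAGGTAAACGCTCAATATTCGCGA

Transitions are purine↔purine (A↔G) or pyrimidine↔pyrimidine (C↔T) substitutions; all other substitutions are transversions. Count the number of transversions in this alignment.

Mismatches occur at site 2 (A/G, transition), site 5 (A/G, transition), site 6 (T/C, transition), site 8 (C/T, transition), site 10 (G/A, transition), site 20 (C/T, transition), site 21 (T/C, transition), site 29 (T/G, transversion).
Of the 8 differences, 7 transitions and 1 transversion, so the answer is 1.

1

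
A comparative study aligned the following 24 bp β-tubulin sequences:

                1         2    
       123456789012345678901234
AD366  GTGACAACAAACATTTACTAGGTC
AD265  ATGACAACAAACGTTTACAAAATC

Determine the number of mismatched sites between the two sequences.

Differing sites — 1:G/A; 13:A/G; 19:T/A; 21:G/A; 22:G/A.
That gives 5 mismatches out of 24 aligned sites, so the Hamming distance is 5.

5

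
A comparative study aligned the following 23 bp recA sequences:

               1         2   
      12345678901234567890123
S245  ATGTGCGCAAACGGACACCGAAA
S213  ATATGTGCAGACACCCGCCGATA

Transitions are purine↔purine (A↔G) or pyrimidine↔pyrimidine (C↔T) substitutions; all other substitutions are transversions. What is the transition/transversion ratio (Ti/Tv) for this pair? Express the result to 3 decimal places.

1.667

Differing sites — 3:G/A (Ti); 6:C/T (Ti); 10:A/G (Ti); 13:G/A (Ti); 14:G/C (Tv); 15:A/C (Tv); 17:A/G (Ti); 22:A/T (Tv).
Of the 8 differences, 5 transitions and 3 transversions, so Ti/Tv = 5/3 = 1.667.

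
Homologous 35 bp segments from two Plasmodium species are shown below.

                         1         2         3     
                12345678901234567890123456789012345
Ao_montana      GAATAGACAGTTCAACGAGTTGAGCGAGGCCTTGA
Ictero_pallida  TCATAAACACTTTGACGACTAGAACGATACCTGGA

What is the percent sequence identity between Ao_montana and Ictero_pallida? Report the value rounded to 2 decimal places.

Differing sites — 1:G/T; 2:A/C; 6:G/A; 10:G/C; 13:C/T; 14:A/G; 19:G/C; 21:T/A; 24:G/A; 28:G/T; 29:G/A; 33:T/G.
23 of the 35 sites match, so the percent identity is 23/35 × 100 = 65.71%.

65.71%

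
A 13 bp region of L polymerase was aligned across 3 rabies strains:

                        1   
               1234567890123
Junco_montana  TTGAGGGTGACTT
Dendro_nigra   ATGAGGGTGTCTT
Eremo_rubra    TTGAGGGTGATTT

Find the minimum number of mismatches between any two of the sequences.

1

Pairwise Hamming distances:
  Junco_montana vs Dendro_nigra: 2
  Junco_montana vs Eremo_rubra: 1
  Dendro_nigra vs Eremo_rubra: 3
The smallest is 1, between Junco_montana and Eremo_rubra.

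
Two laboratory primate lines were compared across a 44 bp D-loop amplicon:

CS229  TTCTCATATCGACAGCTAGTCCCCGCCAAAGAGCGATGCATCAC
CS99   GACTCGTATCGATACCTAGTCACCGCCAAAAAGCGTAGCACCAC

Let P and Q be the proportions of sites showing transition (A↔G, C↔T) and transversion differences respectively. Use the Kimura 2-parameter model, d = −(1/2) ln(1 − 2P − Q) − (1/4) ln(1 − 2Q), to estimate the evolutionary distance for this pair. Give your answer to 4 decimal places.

0.2711

The sequences differ at positions 1 (T/G, transversion), 2 (T/A, transversion), 6 (A/G, transition), 13 (C/T, transition), 15 (G/C, transversion), 22 (C/A, transversion), 31 (G/A, transition), 36 (A/T, transversion), 37 (T/A, transversion), 41 (T/C, transition).
Of the 10 differences, 4 transitions and 6 transversions over 44 sites: P = 4/44 = 0.090909, Q = 6/44 = 0.136364.
d = −0.5·ln(0.681818) − 0.25·ln(0.727272) = −0.5·(-0.382993) − 0.25·(-0.318455) = 0.2711.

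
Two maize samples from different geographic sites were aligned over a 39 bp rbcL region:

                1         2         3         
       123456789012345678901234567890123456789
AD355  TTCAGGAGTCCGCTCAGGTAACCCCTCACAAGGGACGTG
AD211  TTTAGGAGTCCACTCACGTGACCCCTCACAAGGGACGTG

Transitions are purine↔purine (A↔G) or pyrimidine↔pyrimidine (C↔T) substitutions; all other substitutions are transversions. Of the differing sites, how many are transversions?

1

Differing sites — 3:C/T (Ti); 12:G/A (Ti); 17:G/C (Tv); 20:A/G (Ti).
Of the 4 differences, 3 transitions and 1 transversion, so the answer is 1.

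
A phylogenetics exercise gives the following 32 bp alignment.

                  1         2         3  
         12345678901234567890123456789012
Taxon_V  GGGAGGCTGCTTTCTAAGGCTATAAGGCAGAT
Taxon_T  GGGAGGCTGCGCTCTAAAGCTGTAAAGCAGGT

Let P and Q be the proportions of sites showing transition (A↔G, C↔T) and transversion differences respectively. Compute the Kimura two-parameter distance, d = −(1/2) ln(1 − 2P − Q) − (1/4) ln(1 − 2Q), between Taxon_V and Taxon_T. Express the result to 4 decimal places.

0.2267

The sequences differ at positions 11 (T/G, transversion), 12 (T/C, transition), 18 (G/A, transition), 22 (A/G, transition), 26 (G/A, transition), 31 (A/G, transition).
Of the 6 differences, 5 transitions and 1 transversion over 32 sites: P = 5/32 = 0.156250, Q = 1/32 = 0.031250.
d = −0.5·ln(0.656250) − 0.25·ln(0.937500) = −0.5·(-0.421213) − 0.25·(-0.064539) = 0.2267.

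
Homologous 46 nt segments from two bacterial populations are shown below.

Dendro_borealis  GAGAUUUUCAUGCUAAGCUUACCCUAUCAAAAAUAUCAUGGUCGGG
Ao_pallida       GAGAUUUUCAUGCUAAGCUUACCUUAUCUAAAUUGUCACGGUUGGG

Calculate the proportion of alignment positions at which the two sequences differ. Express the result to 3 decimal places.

Differing sites — 24:C/U; 29:A/U; 33:A/U; 35:A/G; 39:U/C; 43:C/U.
There are 6 differences over 46 sites, so p = 6/46 = 0.130.

0.130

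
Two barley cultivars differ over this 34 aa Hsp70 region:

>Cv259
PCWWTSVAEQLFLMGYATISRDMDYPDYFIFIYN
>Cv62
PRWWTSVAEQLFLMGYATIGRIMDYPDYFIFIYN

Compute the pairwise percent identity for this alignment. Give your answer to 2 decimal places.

The sequences differ at positions 2 (C/R), 20 (S/G), 22 (D/I).
31 of the 34 sites match, so the percent identity is 31/34 × 100 = 91.18%.

91.18%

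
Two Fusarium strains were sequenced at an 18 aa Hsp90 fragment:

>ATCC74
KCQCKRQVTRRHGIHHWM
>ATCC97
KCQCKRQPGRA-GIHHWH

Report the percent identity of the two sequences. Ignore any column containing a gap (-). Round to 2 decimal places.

Excluding the 1 gap column leaves 17 comparable sites.
Mismatches occur at site 8 (V/P), site 9 (T/G), site 11 (R/A), site 18 (M/H).
13 of the 17 comparable sites match, so the percent identity is 13/17 × 100 = 76.47%.

76.47%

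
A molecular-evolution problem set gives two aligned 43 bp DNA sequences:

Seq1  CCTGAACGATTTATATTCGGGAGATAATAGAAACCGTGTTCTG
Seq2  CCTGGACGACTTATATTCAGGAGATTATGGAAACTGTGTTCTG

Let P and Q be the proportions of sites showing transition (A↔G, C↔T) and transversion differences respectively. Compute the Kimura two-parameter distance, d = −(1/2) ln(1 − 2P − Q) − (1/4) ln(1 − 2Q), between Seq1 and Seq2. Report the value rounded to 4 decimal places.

Differing sites — 5:A/G (Ti); 10:T/C (Ti); 19:G/A (Ti); 26:A/T (Tv); 29:A/G (Ti); 35:C/T (Ti).
Of the 6 differences, 5 transitions and 1 transversion over 43 sites: P = 5/43 = 0.116279, Q = 1/43 = 0.023256.
d = −0.5·ln(0.744186) − 0.25·ln(0.953488) = −0.5·(-0.295464) − 0.25·(-0.047628) = 0.1596.

0.1596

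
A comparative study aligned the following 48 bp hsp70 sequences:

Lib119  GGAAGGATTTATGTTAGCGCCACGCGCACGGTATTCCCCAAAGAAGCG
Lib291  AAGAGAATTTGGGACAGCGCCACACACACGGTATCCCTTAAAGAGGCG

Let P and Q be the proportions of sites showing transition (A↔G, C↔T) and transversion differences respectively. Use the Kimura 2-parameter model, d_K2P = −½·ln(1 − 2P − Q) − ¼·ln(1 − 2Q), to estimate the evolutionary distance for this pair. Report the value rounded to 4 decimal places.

0.4118

The sequences differ at positions 1 (G/A, transition), 2 (G/A, transition), 3 (A/G, transition), 6 (G/A, transition), 11 (A/G, transition), 12 (T/G, transversion), 14 (T/A, transversion), 15 (T/C, transition), 24 (G/A, transition), 26 (G/A, transition), 35 (T/C, transition), 38 (C/T, transition), 39 (C/T, transition), 45 (A/G, transition).
Of the 14 differences, 12 transitions and 2 transversions over 48 sites: P = 12/48 = 0.250000, Q = 2/48 = 0.041667.
d = −0.5·ln(0.458333) − 0.25·ln(0.916666) = −0.5·(-0.780159) − 0.25·(-0.087012) = 0.4118.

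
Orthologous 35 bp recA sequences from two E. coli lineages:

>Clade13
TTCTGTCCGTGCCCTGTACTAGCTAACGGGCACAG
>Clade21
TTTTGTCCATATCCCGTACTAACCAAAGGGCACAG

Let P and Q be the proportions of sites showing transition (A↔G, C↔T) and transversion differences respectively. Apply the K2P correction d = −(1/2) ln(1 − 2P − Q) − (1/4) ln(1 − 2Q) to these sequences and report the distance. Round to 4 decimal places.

0.2945

Differing sites — 3:C/T (Ti); 9:G/A (Ti); 11:G/A (Ti); 12:C/T (Ti); 15:T/C (Ti); 22:G/A (Ti); 24:T/C (Ti); 27:C/A (Tv).
Of the 8 differences, 7 transitions and 1 transversion over 35 sites: P = 7/35 = 0.200000, Q = 1/35 = 0.028571.
d = −0.5·ln(0.571429) − 0.25·ln(0.942858) = −0.5·(-0.559615) − 0.25·(-0.058840) = 0.2945.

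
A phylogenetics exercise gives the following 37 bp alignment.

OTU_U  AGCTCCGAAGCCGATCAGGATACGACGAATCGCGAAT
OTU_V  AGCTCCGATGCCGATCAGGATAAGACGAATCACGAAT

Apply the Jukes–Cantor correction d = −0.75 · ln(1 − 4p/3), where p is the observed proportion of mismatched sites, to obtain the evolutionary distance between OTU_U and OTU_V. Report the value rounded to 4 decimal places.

Differing sites — 9:A/T; 23:C/A; 32:G/A.
p = 3/37 = 0.081081.
d = −0.75 · ln(1 − (4/3)·0.081081) = −0.75 · ln(0.891892) = −0.75 · (-0.114410) = 0.0858.

0.0858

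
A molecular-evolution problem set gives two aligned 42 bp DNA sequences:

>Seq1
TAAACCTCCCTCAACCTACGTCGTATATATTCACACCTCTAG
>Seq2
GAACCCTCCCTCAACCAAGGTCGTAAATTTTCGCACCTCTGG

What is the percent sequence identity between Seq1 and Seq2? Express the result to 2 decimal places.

80.95%

The sequences differ at positions 1 (T/G), 4 (A/C), 17 (T/A), 19 (C/G), 26 (T/A), 29 (A/T), 33 (A/G), 41 (A/G).
34 of the 42 sites match, so the percent identity is 34/42 × 100 = 80.95%.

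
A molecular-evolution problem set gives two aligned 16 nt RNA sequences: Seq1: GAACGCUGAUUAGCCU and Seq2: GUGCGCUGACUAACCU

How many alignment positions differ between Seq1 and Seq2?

4

The sequences differ at positions 2 (A/U), 3 (A/G), 10 (U/C), 13 (G/A).
That gives 4 mismatches out of 16 aligned sites, so the Hamming distance is 4.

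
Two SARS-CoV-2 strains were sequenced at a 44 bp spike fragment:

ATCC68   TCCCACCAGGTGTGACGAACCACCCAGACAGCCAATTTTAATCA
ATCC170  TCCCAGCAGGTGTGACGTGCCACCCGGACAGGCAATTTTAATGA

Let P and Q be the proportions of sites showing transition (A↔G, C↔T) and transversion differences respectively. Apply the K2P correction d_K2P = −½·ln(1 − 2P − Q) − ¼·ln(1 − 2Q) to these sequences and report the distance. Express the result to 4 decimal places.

The sequences differ at positions 6 (C/G, transversion), 18 (A/T, transversion), 19 (A/G, transition), 26 (A/G, transition), 32 (C/G, transversion), 43 (C/G, transversion).
Of the 6 differences, 2 transitions and 4 transversions over 44 sites: P = 2/44 = 0.045455, Q = 4/44 = 0.090909.
d = −0.5·ln(0.818181) − 0.25·ln(0.818182) = −0.5·(-0.200672) − 0.25·(-0.200670) = 0.1505.

0.1505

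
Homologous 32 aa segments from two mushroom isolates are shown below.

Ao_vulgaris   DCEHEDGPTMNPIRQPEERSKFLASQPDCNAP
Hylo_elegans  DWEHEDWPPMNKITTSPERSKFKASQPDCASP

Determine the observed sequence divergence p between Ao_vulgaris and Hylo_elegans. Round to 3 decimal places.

0.344

Differing sites — 2:C/W; 7:G/W; 9:T/P; 12:P/K; 14:R/T; 15:Q/T; 16:P/S; 17:E/P; 23:L/K; 30:N/A; 31:A/S.
There are 11 differences over 32 sites, so p = 11/32 = 0.344.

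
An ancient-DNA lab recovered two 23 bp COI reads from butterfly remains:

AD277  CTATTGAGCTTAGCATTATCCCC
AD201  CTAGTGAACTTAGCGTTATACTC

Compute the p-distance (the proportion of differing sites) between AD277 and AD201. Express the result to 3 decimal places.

Mismatches occur at site 4 (T→G), site 8 (G→A), site 15 (A→G), site 20 (C→A), site 22 (C→T).
There are 5 differences over 23 sites, so p = 5/23 = 0.217.

0.217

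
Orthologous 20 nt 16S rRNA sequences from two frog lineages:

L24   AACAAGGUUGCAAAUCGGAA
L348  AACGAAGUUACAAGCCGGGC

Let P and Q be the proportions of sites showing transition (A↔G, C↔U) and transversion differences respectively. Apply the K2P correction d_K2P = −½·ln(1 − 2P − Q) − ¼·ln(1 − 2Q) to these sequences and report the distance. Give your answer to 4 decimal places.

Differing sites — 4:A/G (Ti); 6:G/A (Ti); 10:G/A (Ti); 14:A/G (Ti); 15:U/C (Ti); 19:A/G (Ti); 20:A/C (Tv).
Of the 7 differences, 6 transitions and 1 transversion over 20 sites: P = 6/20 = 0.300000, Q = 1/20 = 0.050000.
d = −0.5·ln(0.350000) − 0.25·ln(0.900000) = −0.5·(-1.049822) − 0.25·(-0.105361) = 0.5513.

0.5513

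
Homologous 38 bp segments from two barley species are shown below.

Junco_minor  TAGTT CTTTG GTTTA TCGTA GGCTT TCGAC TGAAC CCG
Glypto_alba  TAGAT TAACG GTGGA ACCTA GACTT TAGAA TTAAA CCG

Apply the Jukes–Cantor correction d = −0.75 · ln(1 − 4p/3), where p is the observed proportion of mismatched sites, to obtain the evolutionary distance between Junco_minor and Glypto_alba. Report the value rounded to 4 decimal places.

0.5068

Differing sites — 4:T/A; 6:C/T; 7:T/A; 8:T/A; 9:T/C; 13:T/G; 14:T/G; 16:T/A; 18:G/C; 22:G/A; 27:C/A; 30:C/A; 32:G/T; 35:C/A.
p = 14/38 = 0.368421.
d = −0.75 · ln(1 − (4/3)·0.368421) = −0.75 · ln(0.508772) = −0.75 · (-0.675755) = 0.5068.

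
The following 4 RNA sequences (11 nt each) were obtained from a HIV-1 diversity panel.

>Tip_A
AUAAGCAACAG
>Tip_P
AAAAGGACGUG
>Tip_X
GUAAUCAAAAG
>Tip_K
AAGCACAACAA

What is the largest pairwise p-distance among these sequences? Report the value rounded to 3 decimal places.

0.727

Pairwise Hamming distances:
  Tip_A vs Tip_P: 5
  Tip_A vs Tip_X: 3
  Tip_A vs Tip_K: 5
  Tip_P vs Tip_X: 7
  Tip_P vs Tip_K: 8
  Tip_X vs Tip_K: 7
The largest is 8 mismatches, between Tip_P and Tip_K; p = 8/11 = 0.727.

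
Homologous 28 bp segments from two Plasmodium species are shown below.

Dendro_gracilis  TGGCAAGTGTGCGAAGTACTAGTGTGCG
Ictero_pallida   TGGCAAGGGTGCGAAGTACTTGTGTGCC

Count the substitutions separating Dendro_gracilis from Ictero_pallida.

Mismatches occur at site 8 (T→G), site 21 (A→T), site 28 (G→C).
That gives 3 mismatches out of 28 aligned sites, so the Hamming distance is 3.

3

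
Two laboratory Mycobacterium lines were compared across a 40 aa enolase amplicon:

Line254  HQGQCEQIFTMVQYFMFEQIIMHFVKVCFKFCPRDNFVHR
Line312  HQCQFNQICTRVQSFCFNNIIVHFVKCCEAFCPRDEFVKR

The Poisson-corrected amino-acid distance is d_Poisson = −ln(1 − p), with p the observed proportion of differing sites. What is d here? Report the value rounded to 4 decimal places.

Mismatches occur at site 3 (G/C), site 5 (C/F), site 6 (E/N), site 9 (F/C), site 11 (M/R), site 14 (Y/S), site 16 (M/C), site 18 (E/N), site 19 (Q/N), site 22 (M/V), site 27 (V/C), site 29 (F/E), site 30 (K/A), site 36 (N/E), site 39 (H/K).
p = 15/40 = 0.375000.
d = −ln(1 − 0.375000) = −ln(0.625000) = 0.4700.

0.4700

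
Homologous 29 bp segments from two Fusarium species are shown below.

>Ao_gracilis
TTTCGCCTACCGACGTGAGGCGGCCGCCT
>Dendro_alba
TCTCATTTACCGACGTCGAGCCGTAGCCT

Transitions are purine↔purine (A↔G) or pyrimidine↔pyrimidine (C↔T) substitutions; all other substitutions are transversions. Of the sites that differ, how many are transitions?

The sequences differ at positions 2 (T/C, transition), 5 (G/A, transition), 6 (C/T, transition), 7 (C/T, transition), 17 (G/C, transversion), 18 (A/G, transition), 19 (G/A, transition), 22 (G/C, transversion), 24 (C/T, transition), 25 (C/A, transversion).
Of the 10 differences, 7 transitions and 3 transversions, so the answer is 7.

7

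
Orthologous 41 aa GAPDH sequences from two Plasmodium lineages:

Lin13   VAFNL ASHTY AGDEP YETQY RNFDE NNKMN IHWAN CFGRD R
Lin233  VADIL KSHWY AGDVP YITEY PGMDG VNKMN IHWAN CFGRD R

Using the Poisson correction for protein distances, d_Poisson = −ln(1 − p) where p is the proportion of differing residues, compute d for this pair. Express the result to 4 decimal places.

0.3463

The sequences differ at positions 3 (F/D), 4 (N/I), 6 (A/K), 9 (T/W), 14 (E/V), 17 (E/I), 19 (Q/E), 21 (R/P), 22 (N/G), 23 (F/M), 25 (E/G), 26 (N/V).
p = 12/41 = 0.292683.
d = −ln(1 − 0.292683) = −ln(0.707317) = 0.3463.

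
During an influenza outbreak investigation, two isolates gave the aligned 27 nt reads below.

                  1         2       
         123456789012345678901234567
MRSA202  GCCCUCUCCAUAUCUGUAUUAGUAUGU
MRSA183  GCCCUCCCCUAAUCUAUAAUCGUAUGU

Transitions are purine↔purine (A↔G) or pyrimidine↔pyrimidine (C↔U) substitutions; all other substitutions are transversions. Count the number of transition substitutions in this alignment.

Mismatches occur at site 7 (U↔C, transition), site 10 (A↔U, transversion), site 11 (U↔A, transversion), site 16 (G↔A, transition), site 19 (U↔A, transversion), site 21 (A↔C, transversion).
Of the 6 differences, 2 transitions and 4 transversions, so the answer is 2.

2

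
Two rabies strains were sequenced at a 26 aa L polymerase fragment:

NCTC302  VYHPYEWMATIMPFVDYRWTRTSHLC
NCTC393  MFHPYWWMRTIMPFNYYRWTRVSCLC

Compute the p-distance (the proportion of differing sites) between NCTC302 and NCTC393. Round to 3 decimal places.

Mismatches occur at site 1 (V↔M), site 2 (Y↔F), site 6 (E↔W), site 9 (A↔R), site 15 (V↔N), site 16 (D↔Y), site 22 (T↔V), site 24 (H↔C).
There are 8 differences over 26 sites, so p = 8/26 = 0.308.

0.308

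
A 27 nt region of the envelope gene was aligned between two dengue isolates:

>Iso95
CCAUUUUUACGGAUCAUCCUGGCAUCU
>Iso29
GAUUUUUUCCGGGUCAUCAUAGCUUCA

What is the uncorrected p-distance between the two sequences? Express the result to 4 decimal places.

0.3333

Mismatches occur at site 1 (C↔G), site 2 (C↔A), site 3 (A↔U), site 9 (A↔C), site 13 (A↔G), site 19 (C↔A), site 21 (G↔A), site 24 (A↔U), site 27 (U↔A).
There are 9 differences over 27 sites, so p = 9/27 = 0.3333.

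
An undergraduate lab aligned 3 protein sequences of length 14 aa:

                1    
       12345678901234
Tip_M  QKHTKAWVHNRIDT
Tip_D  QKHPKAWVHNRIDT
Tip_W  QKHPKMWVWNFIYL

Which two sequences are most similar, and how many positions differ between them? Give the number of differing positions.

Pairwise Hamming distances:
  Tip_M vs Tip_D: 1
  Tip_M vs Tip_W: 6
  Tip_D vs Tip_W: 5
The smallest is 1, between Tip_M and Tip_D.

1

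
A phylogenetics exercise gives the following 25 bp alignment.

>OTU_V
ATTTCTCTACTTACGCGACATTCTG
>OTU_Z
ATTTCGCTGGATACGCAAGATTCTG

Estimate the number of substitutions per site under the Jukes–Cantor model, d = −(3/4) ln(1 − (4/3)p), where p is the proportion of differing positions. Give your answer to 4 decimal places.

The sequences differ at positions 6 (T/G), 9 (A/G), 10 (C/G), 11 (T/A), 17 (G/A), 19 (C/G).
p = 6/25 = 0.240000.
d = −0.75 · ln(1 − (4/3)·0.240000) = −0.75 · ln(0.680000) = −0.75 · (-0.385662) = 0.2892.

0.2892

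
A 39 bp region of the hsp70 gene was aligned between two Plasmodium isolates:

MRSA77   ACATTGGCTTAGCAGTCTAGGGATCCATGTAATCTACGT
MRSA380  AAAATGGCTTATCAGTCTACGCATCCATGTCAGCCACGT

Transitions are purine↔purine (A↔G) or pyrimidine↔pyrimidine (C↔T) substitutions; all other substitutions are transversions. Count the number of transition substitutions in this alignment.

1

The sequences differ at positions 2 (C/A, transversion), 4 (T/A, transversion), 12 (G/T, transversion), 20 (G/C, transversion), 22 (G/C, transversion), 31 (A/C, transversion), 33 (T/G, transversion), 35 (T/C, transition).
Of the 8 differences, 1 transition and 7 transversions, so the answer is 1.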